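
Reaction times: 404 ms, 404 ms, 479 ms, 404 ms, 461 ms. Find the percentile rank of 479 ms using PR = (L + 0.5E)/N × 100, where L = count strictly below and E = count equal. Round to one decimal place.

90.0

N = 5.
Strictly below 479: 4. Equal to 479: 1.
PR = (4 + 0.5·1)/5 × 100 = 90.0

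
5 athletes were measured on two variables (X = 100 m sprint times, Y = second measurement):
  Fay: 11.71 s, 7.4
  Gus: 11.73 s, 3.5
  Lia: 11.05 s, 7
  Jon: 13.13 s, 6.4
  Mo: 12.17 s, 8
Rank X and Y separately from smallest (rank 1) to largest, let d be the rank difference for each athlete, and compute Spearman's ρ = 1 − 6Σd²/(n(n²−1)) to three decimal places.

-0.100

Ranks of variable 1: 2, 3, 1, 5, 4
Ranks of variable 2: 4, 1, 3, 2, 5
d = r₁ − r₂: -2, 2, -2, 3, -1
d²: 4, 4, 4, 9, 1; Σd² = 22
ρ = 1 − 6·22/(5·24) = 1 − 132/120 = -0.100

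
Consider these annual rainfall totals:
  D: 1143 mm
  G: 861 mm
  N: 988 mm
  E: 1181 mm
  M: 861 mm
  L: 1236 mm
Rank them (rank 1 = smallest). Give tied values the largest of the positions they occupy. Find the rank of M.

2

Sorted (ascending): 861, 861, 988, 1143, 1181, 1236
The 2 values of 861 occupy positions 1–2 → each gets rank 2.
M has value 861 mm → rank 2.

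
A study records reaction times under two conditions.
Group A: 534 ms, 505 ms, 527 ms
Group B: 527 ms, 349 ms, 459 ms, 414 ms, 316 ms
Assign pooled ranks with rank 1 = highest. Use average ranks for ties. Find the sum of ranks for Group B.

Sorted (descending): 534, 527, 527, 505, 459, 414, 349, 316
The 2 values of 527 occupy positions 2–3 → average rank (2+3)/2 = 2.5.
Group B values → pooled ranks: 527→2.5, 349→7, 459→5, 414→6, 316→8
Rank sum = 2.5 + 7 + 5 + 6 + 8 = 28.5

28.5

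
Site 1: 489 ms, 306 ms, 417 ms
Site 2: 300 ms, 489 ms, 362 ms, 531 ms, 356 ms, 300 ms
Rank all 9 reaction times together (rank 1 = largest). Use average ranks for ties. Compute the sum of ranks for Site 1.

Sorted (descending): 531, 489, 489, 417, 362, 356, 306, 300, 300
The 2 values of 489 occupy positions 2–3 → average rank (2+3)/2 = 2.5.
The 2 values of 300 occupy positions 8–9 → average rank (8+9)/2 = 8.5.
Site 1 values → pooled ranks: 489→2.5, 306→7, 417→4
Rank sum = 2.5 + 7 + 4 = 13.5

13.5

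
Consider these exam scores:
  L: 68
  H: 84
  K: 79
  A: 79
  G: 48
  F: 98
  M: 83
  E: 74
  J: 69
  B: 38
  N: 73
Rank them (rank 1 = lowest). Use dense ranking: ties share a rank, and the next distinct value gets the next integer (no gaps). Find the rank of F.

10

Sorted (ascending): 38, 48, 68, 69, 73, 74, 79, 79, 83, 84, 98
The 2 values of 79 share dense rank 7.
Remaining distinct values take the next consecutive integers.
F has value 98 → rank 10.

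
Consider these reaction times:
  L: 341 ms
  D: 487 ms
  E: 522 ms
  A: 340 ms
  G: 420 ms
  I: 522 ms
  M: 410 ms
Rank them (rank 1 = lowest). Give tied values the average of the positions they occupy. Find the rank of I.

Sorted (ascending): 340, 341, 410, 420, 487, 522, 522
The 2 values of 522 occupy positions 6–7 → average rank (6+7)/2 = 6.5.
I has value 522 ms → rank 6.5.

6.5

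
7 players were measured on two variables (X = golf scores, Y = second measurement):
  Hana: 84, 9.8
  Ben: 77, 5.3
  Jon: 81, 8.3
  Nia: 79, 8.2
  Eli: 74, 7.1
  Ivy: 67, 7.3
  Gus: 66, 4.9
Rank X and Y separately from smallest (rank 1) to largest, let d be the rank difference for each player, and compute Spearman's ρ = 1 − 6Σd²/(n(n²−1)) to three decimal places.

Ranks of variable 1: 7, 4, 6, 5, 3, 2, 1
Ranks of variable 2: 7, 2, 6, 5, 3, 4, 1
d = r₁ − r₂: 0, 2, 0, 0, 0, -2, 0
d²: 0, 4, 0, 0, 0, 4, 0; Σd² = 8
ρ = 1 − 6·8/(7·48) = 1 − 48/336 = 0.857

0.857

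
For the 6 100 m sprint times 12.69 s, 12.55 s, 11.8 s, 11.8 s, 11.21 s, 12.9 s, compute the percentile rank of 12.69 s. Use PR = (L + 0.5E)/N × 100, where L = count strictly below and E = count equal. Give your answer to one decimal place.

N = 6.
Strictly below 12.69: 4. Equal to 12.69: 1.
PR = (4 + 0.5·1)/6 × 100 = 75.0

75.0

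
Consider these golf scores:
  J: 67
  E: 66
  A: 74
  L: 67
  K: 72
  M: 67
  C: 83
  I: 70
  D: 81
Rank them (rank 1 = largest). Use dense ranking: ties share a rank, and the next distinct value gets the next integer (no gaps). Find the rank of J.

Sorted (descending): 83, 81, 74, 72, 70, 67, 67, 67, 66
The 3 values of 67 share dense rank 6.
Remaining distinct values take the next consecutive integers.
J has value 67 → rank 6.

6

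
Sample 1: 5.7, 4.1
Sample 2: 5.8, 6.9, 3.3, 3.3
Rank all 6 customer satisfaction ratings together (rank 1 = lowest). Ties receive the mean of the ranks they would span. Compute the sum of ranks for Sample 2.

14

Sorted (ascending): 3.3, 3.3, 4.1, 5.7, 5.8, 6.9
The 2 values of 3.3 occupy positions 1–2 → average rank (1+2)/2 = 1.5.
Sample 2 values → pooled ranks: 5.8→5, 6.9→6, 3.3→1.5, 3.3→1.5
Rank sum = 5 + 6 + 1.5 + 1.5 = 14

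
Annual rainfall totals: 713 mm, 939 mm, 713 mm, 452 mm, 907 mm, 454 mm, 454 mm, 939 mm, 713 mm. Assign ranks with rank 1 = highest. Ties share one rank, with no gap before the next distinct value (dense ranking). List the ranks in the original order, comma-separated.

3, 1, 3, 5, 2, 4, 4, 1, 3

Sorted (descending): 939, 939, 907, 713, 713, 713, 454, 454, 452
The 2 values of 939 share dense rank 1.
The 3 values of 713 share dense rank 3.
The 2 values of 454 share dense rank 4.
Remaining distinct values take the next consecutive integers.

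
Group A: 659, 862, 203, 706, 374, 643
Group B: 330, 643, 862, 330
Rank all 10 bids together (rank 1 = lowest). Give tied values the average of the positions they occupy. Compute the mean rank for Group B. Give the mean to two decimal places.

Sorted (ascending): 203, 330, 330, 374, 643, 643, 659, 706, 862, 862
The 2 values of 330 occupy positions 2–3 → average rank (2+3)/2 = 2.5.
The 2 values of 643 occupy positions 5–6 → average rank (5+6)/2 = 5.5.
The 2 values of 862 occupy positions 9–10 → average rank (9+10)/2 = 9.5.
Group B values → pooled ranks: 330→2.5, 643→5.5, 862→9.5, 330→2.5
Mean rank = (2.5 + 5.5 + 9.5 + 2.5) / 4 = 5.00

5.00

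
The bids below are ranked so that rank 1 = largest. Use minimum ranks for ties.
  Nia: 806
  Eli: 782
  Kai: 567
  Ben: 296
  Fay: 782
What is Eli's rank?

2

Sorted (descending): 806, 782, 782, 567, 296
The 2 values of 782 occupy positions 2–3 → each gets rank 2.
Eli has value 782 → rank 2.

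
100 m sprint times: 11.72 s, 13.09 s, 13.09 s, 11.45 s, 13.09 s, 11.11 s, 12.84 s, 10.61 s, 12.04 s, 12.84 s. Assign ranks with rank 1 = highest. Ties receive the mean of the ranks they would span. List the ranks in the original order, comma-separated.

7, 2, 2, 8, 2, 9, 4.5, 10, 6, 4.5

Sorted (descending): 13.09, 13.09, 13.09, 12.84, 12.84, 12.04, 11.72, 11.45, 11.11, 10.61
The 3 values of 13.09 occupy positions 1–3 → average rank 2.
The 2 values of 12.84 occupy positions 4–5 → average rank (4+5)/2 = 4.5.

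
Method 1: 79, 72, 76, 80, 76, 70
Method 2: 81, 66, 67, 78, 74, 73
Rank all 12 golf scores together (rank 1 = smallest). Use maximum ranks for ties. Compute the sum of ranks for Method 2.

Sorted (ascending): 66, 67, 70, 72, 73, 74, 76, 76, 78, 79, 80, 81
The 2 values of 76 occupy positions 7–8 → each gets rank 8.
Method 2 values → pooled ranks: 81→12, 66→1, 67→2, 78→9, 74→6, 73→5
Rank sum = 12 + 1 + 2 + 9 + 6 + 5 = 35

35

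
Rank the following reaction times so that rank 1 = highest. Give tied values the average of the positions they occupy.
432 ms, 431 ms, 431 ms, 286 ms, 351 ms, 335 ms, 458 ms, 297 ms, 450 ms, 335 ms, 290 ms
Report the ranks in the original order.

Sorted (descending): 458, 450, 432, 431, 431, 351, 335, 335, 297, 290, 286
The 2 values of 431 occupy positions 4–5 → average rank (4+5)/2 = 4.5.
The 2 values of 335 occupy positions 7–8 → average rank (7+8)/2 = 7.5.

3, 4.5, 4.5, 11, 6, 7.5, 1, 9, 2, 7.5, 10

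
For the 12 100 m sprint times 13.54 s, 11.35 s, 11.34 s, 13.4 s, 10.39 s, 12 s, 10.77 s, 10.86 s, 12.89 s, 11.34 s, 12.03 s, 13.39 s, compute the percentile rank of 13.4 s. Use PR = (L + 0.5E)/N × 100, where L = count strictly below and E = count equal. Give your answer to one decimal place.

N = 12.
Strictly below 13.4: 10. Equal to 13.4: 1.
PR = (10 + 0.5·1)/12 × 100 = 87.5

87.5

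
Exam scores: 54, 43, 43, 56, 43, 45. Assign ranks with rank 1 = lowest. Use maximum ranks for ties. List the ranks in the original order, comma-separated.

Sorted (ascending): 43, 43, 43, 45, 54, 56
The 3 values of 43 occupy positions 1–3 → each gets rank 3.

5, 3, 3, 6, 3, 4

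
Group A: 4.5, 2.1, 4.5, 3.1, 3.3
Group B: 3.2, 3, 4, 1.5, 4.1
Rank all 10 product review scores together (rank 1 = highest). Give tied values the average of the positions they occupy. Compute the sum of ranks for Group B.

Sorted (descending): 4.5, 4.5, 4.1, 4, 3.3, 3.2, 3.1, 3, 2.1, 1.5
The 2 values of 4.5 occupy positions 1–2 → average rank (1+2)/2 = 1.5.
Group B values → pooled ranks: 3.2→6, 3→8, 4→4, 1.5→10, 4.1→3
Rank sum = 6 + 8 + 4 + 10 + 3 = 31

31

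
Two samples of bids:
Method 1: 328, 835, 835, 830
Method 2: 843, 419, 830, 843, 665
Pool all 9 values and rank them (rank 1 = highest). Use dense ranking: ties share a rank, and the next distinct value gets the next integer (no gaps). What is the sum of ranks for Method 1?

13

Sorted (descending): 843, 843, 835, 835, 830, 830, 665, 419, 328
The 2 values of 843 share dense rank 1.
The 2 values of 835 share dense rank 2.
The 2 values of 830 share dense rank 3.
Remaining distinct values take the next consecutive integers.
Method 1 values → pooled ranks: 328→6, 835→2, 835→2, 830→3
Rank sum = 6 + 2 + 2 + 3 = 13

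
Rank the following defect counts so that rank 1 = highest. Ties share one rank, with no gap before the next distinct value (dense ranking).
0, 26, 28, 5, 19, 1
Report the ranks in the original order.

Sorted (descending): 28, 26, 19, 5, 1, 0
No ties — each value takes its position as its rank.

6, 2, 1, 4, 3, 5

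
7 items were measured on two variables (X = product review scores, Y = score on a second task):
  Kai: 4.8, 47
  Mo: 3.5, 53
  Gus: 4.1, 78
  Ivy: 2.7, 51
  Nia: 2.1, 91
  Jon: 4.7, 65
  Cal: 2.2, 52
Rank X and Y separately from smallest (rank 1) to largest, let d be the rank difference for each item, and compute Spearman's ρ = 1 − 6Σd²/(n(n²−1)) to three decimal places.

Ranks of variable 1: 7, 4, 5, 3, 1, 6, 2
Ranks of variable 2: 1, 4, 6, 2, 7, 5, 3
d = r₁ − r₂: 6, 0, -1, 1, -6, 1, -1
d²: 36, 0, 1, 1, 36, 1, 1; Σd² = 76
ρ = 1 − 6·76/(7·48) = 1 − 456/336 = -0.357

-0.357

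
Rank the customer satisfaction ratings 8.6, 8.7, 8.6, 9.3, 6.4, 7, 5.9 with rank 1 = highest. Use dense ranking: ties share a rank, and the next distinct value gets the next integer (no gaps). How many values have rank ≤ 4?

Sorted (descending): 9.3, 8.7, 8.6, 8.6, 7, 6.4, 5.9
The 2 values of 8.6 share dense rank 3.
Remaining distinct values take the next consecutive integers.
Ranks ≤ 4: {1, 2, 3, 3, 4} → 5 values.

5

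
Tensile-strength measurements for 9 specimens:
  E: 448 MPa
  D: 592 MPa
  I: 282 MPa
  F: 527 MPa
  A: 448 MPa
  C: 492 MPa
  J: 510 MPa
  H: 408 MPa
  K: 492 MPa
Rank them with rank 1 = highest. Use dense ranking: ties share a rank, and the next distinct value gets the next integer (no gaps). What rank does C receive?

Sorted (descending): 592, 527, 510, 492, 492, 448, 448, 408, 282
The 2 values of 492 share dense rank 4.
The 2 values of 448 share dense rank 5.
Remaining distinct values take the next consecutive integers.
C has value 492 MPa → rank 4.

4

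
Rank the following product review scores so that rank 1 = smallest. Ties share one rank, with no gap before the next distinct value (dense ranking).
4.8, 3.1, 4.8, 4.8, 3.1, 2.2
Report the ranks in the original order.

Sorted (ascending): 2.2, 3.1, 3.1, 4.8, 4.8, 4.8
The 2 values of 3.1 share dense rank 2.
The 3 values of 4.8 share dense rank 3.
Remaining distinct values take the next consecutive integers.

3, 2, 3, 3, 2, 1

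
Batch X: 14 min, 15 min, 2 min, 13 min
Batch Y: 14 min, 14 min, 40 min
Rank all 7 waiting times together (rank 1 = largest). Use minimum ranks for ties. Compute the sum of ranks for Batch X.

18

Sorted (descending): 40, 15, 14, 14, 14, 13, 2
The 3 values of 14 occupy positions 3–5 → each gets rank 3.
Batch X values → pooled ranks: 14→3, 15→2, 2→7, 13→6
Rank sum = 3 + 2 + 7 + 6 = 18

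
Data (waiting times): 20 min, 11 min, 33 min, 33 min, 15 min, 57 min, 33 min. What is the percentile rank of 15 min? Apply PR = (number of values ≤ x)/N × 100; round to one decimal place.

N = 7.
Strictly below 15: 1. Equal to 15: 1.
PR = 2/7 × 100 = 28.6

28.6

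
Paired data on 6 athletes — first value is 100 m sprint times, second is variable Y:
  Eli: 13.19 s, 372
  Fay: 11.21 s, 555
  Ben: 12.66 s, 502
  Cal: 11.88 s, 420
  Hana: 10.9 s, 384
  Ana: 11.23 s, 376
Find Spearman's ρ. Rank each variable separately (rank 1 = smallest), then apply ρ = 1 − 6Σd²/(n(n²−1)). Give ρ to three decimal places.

Ranks of variable 1: 6, 2, 5, 4, 1, 3
Ranks of variable 2: 1, 6, 5, 4, 3, 2
d = r₁ − r₂: 5, -4, 0, 0, -2, 1
d²: 25, 16, 0, 0, 4, 1; Σd² = 46
ρ = 1 − 6·46/(6·35) = 1 − 276/210 = -0.314

-0.314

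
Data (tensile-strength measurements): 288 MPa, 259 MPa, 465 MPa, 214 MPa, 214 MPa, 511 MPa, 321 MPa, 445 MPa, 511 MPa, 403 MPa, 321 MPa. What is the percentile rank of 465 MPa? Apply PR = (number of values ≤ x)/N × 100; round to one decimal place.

81.8

N = 11.
Strictly below 465: 8. Equal to 465: 1.
PR = 9/11 × 100 = 81.8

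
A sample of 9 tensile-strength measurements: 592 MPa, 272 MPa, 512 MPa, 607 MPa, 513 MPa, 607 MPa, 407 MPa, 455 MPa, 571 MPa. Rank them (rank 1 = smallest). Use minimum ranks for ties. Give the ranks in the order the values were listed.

Sorted (ascending): 272, 407, 455, 512, 513, 571, 592, 607, 607
The 2 values of 607 occupy positions 8–9 → each gets rank 8.

7, 1, 4, 8, 5, 8, 2, 3, 6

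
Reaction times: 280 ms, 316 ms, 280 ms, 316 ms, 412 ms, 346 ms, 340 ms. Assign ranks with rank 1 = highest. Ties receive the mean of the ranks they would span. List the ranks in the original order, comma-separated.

6.5, 4.5, 6.5, 4.5, 1, 2, 3

Sorted (descending): 412, 346, 340, 316, 316, 280, 280
The 2 values of 316 occupy positions 4–5 → average rank (4+5)/2 = 4.5.
The 2 values of 280 occupy positions 6–7 → average rank (6+7)/2 = 6.5.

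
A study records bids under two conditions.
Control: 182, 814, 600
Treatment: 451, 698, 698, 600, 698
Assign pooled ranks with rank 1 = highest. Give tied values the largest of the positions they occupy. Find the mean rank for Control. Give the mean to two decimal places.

Sorted (descending): 814, 698, 698, 698, 600, 600, 451, 182
The 3 values of 698 occupy positions 2–4 → each gets rank 4.
The 2 values of 600 occupy positions 5–6 → each gets rank 6.
Control values → pooled ranks: 182→8, 814→1, 600→6
Mean rank = (8 + 1 + 6) / 3 = 5.00

5.00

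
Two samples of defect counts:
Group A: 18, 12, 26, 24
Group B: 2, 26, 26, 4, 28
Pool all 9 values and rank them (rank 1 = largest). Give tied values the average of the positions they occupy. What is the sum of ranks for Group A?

Sorted (descending): 28, 26, 26, 26, 24, 18, 12, 4, 2
The 3 values of 26 occupy positions 2–4 → average rank 3.
Group A values → pooled ranks: 18→6, 12→7, 26→3, 24→5
Rank sum = 6 + 7 + 3 + 5 = 21

21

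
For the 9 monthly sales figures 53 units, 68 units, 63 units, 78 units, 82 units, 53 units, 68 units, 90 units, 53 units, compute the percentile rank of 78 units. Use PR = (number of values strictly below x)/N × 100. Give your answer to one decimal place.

N = 9.
Strictly below 78: 6. Equal to 78: 1.
PR = 6/9 × 100 = 66.7

66.7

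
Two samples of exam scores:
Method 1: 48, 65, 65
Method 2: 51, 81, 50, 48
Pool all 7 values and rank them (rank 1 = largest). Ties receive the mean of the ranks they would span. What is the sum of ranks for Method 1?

11.5

Sorted (descending): 81, 65, 65, 51, 50, 48, 48
The 2 values of 65 occupy positions 2–3 → average rank (2+3)/2 = 2.5.
The 2 values of 48 occupy positions 6–7 → average rank (6+7)/2 = 6.5.
Method 1 values → pooled ranks: 48→6.5, 65→2.5, 65→2.5
Rank sum = 6.5 + 2.5 + 2.5 = 11.5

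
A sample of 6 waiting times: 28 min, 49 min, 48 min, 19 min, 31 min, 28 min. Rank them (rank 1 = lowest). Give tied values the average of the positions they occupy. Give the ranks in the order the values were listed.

2.5, 6, 5, 1, 4, 2.5

Sorted (ascending): 19, 28, 28, 31, 48, 49
The 2 values of 28 occupy positions 2–3 → average rank (2+3)/2 = 2.5.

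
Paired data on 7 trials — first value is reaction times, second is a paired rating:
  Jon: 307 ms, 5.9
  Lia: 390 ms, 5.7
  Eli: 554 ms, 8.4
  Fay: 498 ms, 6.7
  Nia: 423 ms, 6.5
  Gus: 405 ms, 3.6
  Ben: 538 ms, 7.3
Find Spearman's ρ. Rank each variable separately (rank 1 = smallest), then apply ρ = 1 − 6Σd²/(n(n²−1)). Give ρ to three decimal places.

0.857

Ranks of variable 1: 1, 2, 7, 5, 4, 3, 6
Ranks of variable 2: 3, 2, 7, 5, 4, 1, 6
d = r₁ − r₂: -2, 0, 0, 0, 0, 2, 0
d²: 4, 0, 0, 0, 0, 4, 0; Σd² = 8
ρ = 1 − 6·8/(7·48) = 1 − 48/336 = 0.857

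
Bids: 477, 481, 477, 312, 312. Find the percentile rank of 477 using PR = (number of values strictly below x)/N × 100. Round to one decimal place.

40.0

N = 5.
Strictly below 477: 2. Equal to 477: 2.
PR = 2/5 × 100 = 40.0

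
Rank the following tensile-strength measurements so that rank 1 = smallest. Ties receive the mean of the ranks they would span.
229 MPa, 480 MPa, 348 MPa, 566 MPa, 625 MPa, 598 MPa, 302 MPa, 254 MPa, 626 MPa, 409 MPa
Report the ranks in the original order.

1, 6, 4, 7, 9, 8, 3, 2, 10, 5

Sorted (ascending): 229, 254, 302, 348, 409, 480, 566, 598, 625, 626
No ties — each value takes its position as its rank.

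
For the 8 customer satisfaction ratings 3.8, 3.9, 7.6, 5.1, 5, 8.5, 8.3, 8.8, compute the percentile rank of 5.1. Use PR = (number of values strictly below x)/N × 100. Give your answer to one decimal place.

N = 8.
Strictly below 5.1: 3. Equal to 5.1: 1.
PR = 3/8 × 100 = 37.5

37.5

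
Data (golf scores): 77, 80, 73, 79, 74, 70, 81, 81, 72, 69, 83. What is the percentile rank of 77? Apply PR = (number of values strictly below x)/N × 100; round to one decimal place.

N = 11.
Strictly below 77: 5. Equal to 77: 1.
PR = 5/11 × 100 = 45.5

45.5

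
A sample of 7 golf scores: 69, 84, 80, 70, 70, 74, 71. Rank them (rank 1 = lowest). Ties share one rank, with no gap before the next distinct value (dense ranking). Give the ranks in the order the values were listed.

1, 6, 5, 2, 2, 4, 3

Sorted (ascending): 69, 70, 70, 71, 74, 80, 84
The 2 values of 70 share dense rank 2.
Remaining distinct values take the next consecutive integers.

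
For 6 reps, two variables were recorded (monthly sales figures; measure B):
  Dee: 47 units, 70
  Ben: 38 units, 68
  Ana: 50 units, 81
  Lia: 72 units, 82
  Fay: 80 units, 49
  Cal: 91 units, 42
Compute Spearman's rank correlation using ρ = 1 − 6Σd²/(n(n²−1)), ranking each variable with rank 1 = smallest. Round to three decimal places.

-0.429

Ranks of variable 1: 2, 1, 3, 4, 5, 6
Ranks of variable 2: 4, 3, 5, 6, 2, 1
d = r₁ − r₂: -2, -2, -2, -2, 3, 5
d²: 4, 4, 4, 4, 9, 25; Σd² = 50
ρ = 1 − 6·50/(6·35) = 1 − 300/210 = -0.429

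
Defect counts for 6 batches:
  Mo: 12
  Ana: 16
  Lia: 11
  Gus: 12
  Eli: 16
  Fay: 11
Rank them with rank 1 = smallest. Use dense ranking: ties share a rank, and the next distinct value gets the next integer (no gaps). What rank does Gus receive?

2

Sorted (ascending): 11, 11, 12, 12, 16, 16
The 2 values of 11 share dense rank 1.
The 2 values of 12 share dense rank 2.
The 2 values of 16 share dense rank 3.
Gus has value 12 → rank 2.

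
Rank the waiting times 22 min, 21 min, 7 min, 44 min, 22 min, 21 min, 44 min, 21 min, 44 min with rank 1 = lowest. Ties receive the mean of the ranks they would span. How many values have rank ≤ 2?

1

Sorted (ascending): 7, 21, 21, 21, 22, 22, 44, 44, 44
The 3 values of 21 occupy positions 2–4 → average rank 3.
The 2 values of 22 occupy positions 5–6 → average rank (5+6)/2 = 5.5.
The 3 values of 44 occupy positions 7–9 → average rank 8.
Ranks ≤ 2: {1} → 1 value.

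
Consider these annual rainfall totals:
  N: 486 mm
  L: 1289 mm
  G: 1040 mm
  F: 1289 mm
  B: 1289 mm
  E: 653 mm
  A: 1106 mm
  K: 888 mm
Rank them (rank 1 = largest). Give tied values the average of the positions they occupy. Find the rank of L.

Sorted (descending): 1289, 1289, 1289, 1106, 1040, 888, 653, 486
The 3 values of 1289 occupy positions 1–3 → average rank 2.
L has value 1289 mm → rank 2.

2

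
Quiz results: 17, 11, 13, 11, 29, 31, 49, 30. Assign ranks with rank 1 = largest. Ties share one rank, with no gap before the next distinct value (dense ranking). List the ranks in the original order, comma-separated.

Sorted (descending): 49, 31, 30, 29, 17, 13, 11, 11
The 2 values of 11 share dense rank 7.
Remaining distinct values take the next consecutive integers.

5, 7, 6, 7, 4, 2, 1, 3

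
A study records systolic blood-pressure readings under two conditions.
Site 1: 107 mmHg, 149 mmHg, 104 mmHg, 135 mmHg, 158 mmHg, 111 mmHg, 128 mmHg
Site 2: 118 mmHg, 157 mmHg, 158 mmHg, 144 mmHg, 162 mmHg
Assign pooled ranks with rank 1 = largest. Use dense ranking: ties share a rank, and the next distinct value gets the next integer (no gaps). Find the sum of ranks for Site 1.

49

Sorted (descending): 162, 158, 158, 157, 149, 144, 135, 128, 118, 111, 107, 104
The 2 values of 158 share dense rank 2.
Remaining distinct values take the next consecutive integers.
Site 1 values → pooled ranks: 107→10, 149→4, 104→11, 135→6, 158→2, 111→9, 128→7
Rank sum = 10 + 4 + 11 + 6 + 2 + 9 + 7 = 49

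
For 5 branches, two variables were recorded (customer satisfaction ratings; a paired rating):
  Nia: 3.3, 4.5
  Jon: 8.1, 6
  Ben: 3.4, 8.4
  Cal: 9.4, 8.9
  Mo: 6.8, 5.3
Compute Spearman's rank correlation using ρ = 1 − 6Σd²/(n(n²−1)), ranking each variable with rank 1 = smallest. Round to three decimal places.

Ranks of variable 1: 1, 4, 2, 5, 3
Ranks of variable 2: 1, 3, 4, 5, 2
d = r₁ − r₂: 0, 1, -2, 0, 1
d²: 0, 1, 4, 0, 1; Σd² = 6
ρ = 1 − 6·6/(5·24) = 1 − 36/120 = 0.700

0.700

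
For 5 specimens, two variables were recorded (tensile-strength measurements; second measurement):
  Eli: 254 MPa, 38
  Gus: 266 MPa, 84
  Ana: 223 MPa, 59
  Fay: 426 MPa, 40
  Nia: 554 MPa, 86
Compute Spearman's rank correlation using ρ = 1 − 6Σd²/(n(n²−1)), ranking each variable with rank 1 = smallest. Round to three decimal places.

Ranks of variable 1: 2, 3, 1, 4, 5
Ranks of variable 2: 1, 4, 3, 2, 5
d = r₁ − r₂: 1, -1, -2, 2, 0
d²: 1, 1, 4, 4, 0; Σd² = 10
ρ = 1 − 6·10/(5·24) = 1 − 60/120 = 0.500

0.500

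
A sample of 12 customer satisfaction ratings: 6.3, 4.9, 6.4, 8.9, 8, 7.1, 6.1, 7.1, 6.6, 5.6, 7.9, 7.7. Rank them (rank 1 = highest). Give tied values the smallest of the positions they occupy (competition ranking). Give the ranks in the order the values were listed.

9, 12, 8, 1, 2, 5, 10, 5, 7, 11, 3, 4

Sorted (descending): 8.9, 8, 7.9, 7.7, 7.1, 7.1, 6.6, 6.4, 6.3, 6.1, 5.6, 4.9
The 2 values of 7.1 occupy positions 5–6 → each gets rank 5.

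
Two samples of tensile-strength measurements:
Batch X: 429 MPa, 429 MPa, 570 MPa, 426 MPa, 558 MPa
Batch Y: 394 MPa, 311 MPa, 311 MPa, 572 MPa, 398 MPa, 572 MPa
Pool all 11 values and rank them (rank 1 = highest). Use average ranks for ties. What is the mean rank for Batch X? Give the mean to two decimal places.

5.00

Sorted (descending): 572, 572, 570, 558, 429, 429, 426, 398, 394, 311, 311
The 2 values of 572 occupy positions 1–2 → average rank (1+2)/2 = 1.5.
The 2 values of 429 occupy positions 5–6 → average rank (5+6)/2 = 5.5.
The 2 values of 311 occupy positions 10–11 → average rank (10+11)/2 = 10.5.
Batch X values → pooled ranks: 429→5.5, 429→5.5, 570→3, 426→7, 558→4
Mean rank = (5.5 + 5.5 + 3 + 7 + 4) / 5 = 5.00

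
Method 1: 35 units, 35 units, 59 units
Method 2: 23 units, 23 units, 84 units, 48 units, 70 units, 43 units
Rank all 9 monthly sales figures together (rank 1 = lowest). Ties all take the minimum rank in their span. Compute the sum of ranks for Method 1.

13

Sorted (ascending): 23, 23, 35, 35, 43, 48, 59, 70, 84
The 2 values of 23 occupy positions 1–2 → each gets rank 1.
The 2 values of 35 occupy positions 3–4 → each gets rank 3.
Method 1 values → pooled ranks: 35→3, 35→3, 59→7
Rank sum = 3 + 3 + 7 = 13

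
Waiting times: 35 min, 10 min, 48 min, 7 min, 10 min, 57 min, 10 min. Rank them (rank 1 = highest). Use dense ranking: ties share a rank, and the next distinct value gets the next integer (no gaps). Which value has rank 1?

Sorted (descending): 57, 48, 35, 10, 10, 10, 7
The 3 values of 10 share dense rank 4.
Remaining distinct values take the next consecutive integers.
Rank 1 → value 57.

57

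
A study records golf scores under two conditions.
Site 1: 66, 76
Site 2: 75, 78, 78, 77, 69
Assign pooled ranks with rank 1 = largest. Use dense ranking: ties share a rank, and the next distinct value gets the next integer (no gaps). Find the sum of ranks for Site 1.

Sorted (descending): 78, 78, 77, 76, 75, 69, 66
The 2 values of 78 share dense rank 1.
Remaining distinct values take the next consecutive integers.
Site 1 values → pooled ranks: 66→6, 76→3
Rank sum = 6 + 3 = 9

9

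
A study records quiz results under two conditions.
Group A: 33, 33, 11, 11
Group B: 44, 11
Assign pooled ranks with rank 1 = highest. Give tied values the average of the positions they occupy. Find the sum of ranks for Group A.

Sorted (descending): 44, 33, 33, 11, 11, 11
The 2 values of 33 occupy positions 2–3 → average rank (2+3)/2 = 2.5.
The 3 values of 11 occupy positions 4–6 → average rank 5.
Group A values → pooled ranks: 33→2.5, 33→2.5, 11→5, 11→5
Rank sum = 2.5 + 2.5 + 5 + 5 = 15

15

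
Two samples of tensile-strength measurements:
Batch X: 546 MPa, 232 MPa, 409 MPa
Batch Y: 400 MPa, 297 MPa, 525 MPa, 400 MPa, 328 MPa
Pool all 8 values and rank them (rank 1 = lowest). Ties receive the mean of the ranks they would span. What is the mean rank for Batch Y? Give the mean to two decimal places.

Sorted (ascending): 232, 297, 328, 400, 400, 409, 525, 546
The 2 values of 400 occupy positions 4–5 → average rank (4+5)/2 = 4.5.
Batch Y values → pooled ranks: 400→4.5, 297→2, 525→7, 400→4.5, 328→3
Mean rank = (4.5 + 2 + 7 + 4.5 + 3) / 5 = 4.20

4.20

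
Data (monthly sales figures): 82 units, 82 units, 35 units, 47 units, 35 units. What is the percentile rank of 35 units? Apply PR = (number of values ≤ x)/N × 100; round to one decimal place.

N = 5.
Strictly below 35: 0. Equal to 35: 2.
PR = 2/5 × 100 = 40.0

40.0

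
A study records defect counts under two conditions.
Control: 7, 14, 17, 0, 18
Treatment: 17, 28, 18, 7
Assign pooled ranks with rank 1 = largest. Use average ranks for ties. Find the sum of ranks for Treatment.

Sorted (descending): 28, 18, 18, 17, 17, 14, 7, 7, 0
The 2 values of 18 occupy positions 2–3 → average rank (2+3)/2 = 2.5.
The 2 values of 17 occupy positions 4–5 → average rank (4+5)/2 = 4.5.
The 2 values of 7 occupy positions 7–8 → average rank (7+8)/2 = 7.5.
Treatment values → pooled ranks: 17→4.5, 28→1, 18→2.5, 7→7.5
Rank sum = 4.5 + 1 + 2.5 + 7.5 = 15.5

15.5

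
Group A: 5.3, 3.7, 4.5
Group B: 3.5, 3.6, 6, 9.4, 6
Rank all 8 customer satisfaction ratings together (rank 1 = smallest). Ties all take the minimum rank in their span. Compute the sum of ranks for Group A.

12

Sorted (ascending): 3.5, 3.6, 3.7, 4.5, 5.3, 6, 6, 9.4
The 2 values of 6 occupy positions 6–7 → each gets rank 6.
Group A values → pooled ranks: 5.3→5, 3.7→3, 4.5→4
Rank sum = 5 + 3 + 4 = 12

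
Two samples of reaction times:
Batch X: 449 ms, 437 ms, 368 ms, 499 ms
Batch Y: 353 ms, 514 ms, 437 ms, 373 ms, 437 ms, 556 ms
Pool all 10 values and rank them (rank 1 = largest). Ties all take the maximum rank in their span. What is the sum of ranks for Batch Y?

35

Sorted (descending): 556, 514, 499, 449, 437, 437, 437, 373, 368, 353
The 3 values of 437 occupy positions 5–7 → each gets rank 7.
Batch Y values → pooled ranks: 353→10, 514→2, 437→7, 373→8, 437→7, 556→1
Rank sum = 10 + 2 + 7 + 8 + 7 + 1 = 35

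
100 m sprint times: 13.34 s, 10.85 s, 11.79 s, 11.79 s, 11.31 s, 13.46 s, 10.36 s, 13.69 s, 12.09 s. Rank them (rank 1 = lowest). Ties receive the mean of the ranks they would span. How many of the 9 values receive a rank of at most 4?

Sorted (ascending): 10.36, 10.85, 11.31, 11.79, 11.79, 12.09, 13.34, 13.46, 13.69
The 2 values of 11.79 occupy positions 4–5 → average rank (4+5)/2 = 4.5.
Ranks ≤ 4: {1, 2, 3} → 3 values.

3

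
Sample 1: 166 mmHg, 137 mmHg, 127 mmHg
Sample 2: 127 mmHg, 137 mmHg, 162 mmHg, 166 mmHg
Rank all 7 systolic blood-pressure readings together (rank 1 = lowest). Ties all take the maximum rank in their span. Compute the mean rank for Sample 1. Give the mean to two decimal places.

4.33

Sorted (ascending): 127, 127, 137, 137, 162, 166, 166
The 2 values of 127 occupy positions 1–2 → each gets rank 2.
The 2 values of 137 occupy positions 3–4 → each gets rank 4.
The 2 values of 166 occupy positions 6–7 → each gets rank 7.
Sample 1 values → pooled ranks: 166→7, 137→4, 127→2
Mean rank = (7 + 4 + 2) / 3 = 4.33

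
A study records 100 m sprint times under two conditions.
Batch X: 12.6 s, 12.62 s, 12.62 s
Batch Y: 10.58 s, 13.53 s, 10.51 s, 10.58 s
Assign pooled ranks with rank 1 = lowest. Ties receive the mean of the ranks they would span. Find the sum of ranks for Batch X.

15

Sorted (ascending): 10.51, 10.58, 10.58, 12.6, 12.62, 12.62, 13.53
The 2 values of 10.58 occupy positions 2–3 → average rank (2+3)/2 = 2.5.
The 2 values of 12.62 occupy positions 5–6 → average rank (5+6)/2 = 5.5.
Batch X values → pooled ranks: 12.6→4, 12.62→5.5, 12.62→5.5
Rank sum = 4 + 5.5 + 5.5 = 15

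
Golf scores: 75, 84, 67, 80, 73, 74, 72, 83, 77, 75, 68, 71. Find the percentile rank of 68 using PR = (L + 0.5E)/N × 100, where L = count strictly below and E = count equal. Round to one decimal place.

12.5

N = 12.
Strictly below 68: 1. Equal to 68: 1.
PR = (1 + 0.5·1)/12 × 100 = 12.5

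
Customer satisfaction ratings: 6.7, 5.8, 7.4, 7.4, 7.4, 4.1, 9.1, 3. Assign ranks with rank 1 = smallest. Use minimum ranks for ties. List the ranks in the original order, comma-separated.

Sorted (ascending): 3, 4.1, 5.8, 6.7, 7.4, 7.4, 7.4, 9.1
The 3 values of 7.4 occupy positions 5–7 → each gets rank 5.

4, 3, 5, 5, 5, 2, 8, 1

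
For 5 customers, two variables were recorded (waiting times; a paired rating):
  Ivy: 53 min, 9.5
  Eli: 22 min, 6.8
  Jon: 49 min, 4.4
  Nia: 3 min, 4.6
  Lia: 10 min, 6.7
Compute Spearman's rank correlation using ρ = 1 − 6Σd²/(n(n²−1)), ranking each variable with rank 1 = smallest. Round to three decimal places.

Ranks of variable 1: 5, 3, 4, 1, 2
Ranks of variable 2: 5, 4, 1, 2, 3
d = r₁ − r₂: 0, -1, 3, -1, -1
d²: 0, 1, 9, 1, 1; Σd² = 12
ρ = 1 − 6·12/(5·24) = 1 − 72/120 = 0.400

0.400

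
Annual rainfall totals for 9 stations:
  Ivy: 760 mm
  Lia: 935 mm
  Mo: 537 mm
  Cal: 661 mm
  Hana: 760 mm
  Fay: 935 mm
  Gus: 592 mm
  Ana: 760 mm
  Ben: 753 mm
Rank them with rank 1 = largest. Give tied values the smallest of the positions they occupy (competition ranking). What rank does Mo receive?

9

Sorted (descending): 935, 935, 760, 760, 760, 753, 661, 592, 537
The 2 values of 935 occupy positions 1–2 → each gets rank 1.
The 3 values of 760 occupy positions 3–5 → each gets rank 3.
Mo has value 537 mm → rank 9.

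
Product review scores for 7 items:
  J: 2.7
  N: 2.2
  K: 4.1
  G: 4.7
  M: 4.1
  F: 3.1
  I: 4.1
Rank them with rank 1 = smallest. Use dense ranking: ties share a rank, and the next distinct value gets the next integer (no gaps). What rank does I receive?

Sorted (ascending): 2.2, 2.7, 3.1, 4.1, 4.1, 4.1, 4.7
The 3 values of 4.1 share dense rank 4.
Remaining distinct values take the next consecutive integers.
I has value 4.1 → rank 4.

4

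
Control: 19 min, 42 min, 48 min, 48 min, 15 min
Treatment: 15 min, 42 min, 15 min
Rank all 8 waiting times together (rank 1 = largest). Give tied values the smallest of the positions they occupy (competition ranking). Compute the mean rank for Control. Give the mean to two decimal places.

3.20

Sorted (descending): 48, 48, 42, 42, 19, 15, 15, 15
The 2 values of 48 occupy positions 1–2 → each gets rank 1.
The 2 values of 42 occupy positions 3–4 → each gets rank 3.
The 3 values of 15 occupy positions 6–8 → each gets rank 6.
Control values → pooled ranks: 19→5, 42→3, 48→1, 48→1, 15→6
Mean rank = (5 + 3 + 1 + 1 + 6) / 5 = 3.20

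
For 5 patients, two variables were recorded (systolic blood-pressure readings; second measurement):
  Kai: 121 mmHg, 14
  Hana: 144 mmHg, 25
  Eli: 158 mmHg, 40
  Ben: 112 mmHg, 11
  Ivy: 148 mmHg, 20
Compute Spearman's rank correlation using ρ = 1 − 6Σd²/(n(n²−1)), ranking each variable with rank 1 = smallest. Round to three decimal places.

Ranks of variable 1: 2, 3, 5, 1, 4
Ranks of variable 2: 2, 4, 5, 1, 3
d = r₁ − r₂: 0, -1, 0, 0, 1
d²: 0, 1, 0, 0, 1; Σd² = 2
ρ = 1 − 6·2/(5·24) = 1 − 12/120 = 0.900

0.900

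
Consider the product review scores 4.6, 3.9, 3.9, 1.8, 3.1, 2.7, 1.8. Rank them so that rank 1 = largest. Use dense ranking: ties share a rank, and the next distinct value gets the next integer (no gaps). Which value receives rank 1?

4.6

Sorted (descending): 4.6, 3.9, 3.9, 3.1, 2.7, 1.8, 1.8
The 2 values of 3.9 share dense rank 2.
The 2 values of 1.8 share dense rank 5.
Remaining distinct values take the next consecutive integers.
Rank 1 → value 4.6.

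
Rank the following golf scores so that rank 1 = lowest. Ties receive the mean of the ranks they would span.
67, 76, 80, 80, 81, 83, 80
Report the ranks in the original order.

Sorted (ascending): 67, 76, 80, 80, 80, 81, 83
The 3 values of 80 occupy positions 3–5 → average rank 4.

1, 2, 4, 4, 6, 7, 4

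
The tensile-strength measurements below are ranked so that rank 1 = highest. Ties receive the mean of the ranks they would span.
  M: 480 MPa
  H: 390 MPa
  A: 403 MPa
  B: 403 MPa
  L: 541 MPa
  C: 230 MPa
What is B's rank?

Sorted (descending): 541, 480, 403, 403, 390, 230
The 2 values of 403 occupy positions 3–4 → average rank (3+4)/2 = 3.5.
B has value 403 MPa → rank 3.5.

3.5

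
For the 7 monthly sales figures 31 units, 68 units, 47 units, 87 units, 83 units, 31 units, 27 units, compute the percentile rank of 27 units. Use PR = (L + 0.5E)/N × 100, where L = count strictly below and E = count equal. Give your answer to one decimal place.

7.1

N = 7.
Strictly below 27: 0. Equal to 27: 1.
PR = (0 + 0.5·1)/7 × 100 = 7.1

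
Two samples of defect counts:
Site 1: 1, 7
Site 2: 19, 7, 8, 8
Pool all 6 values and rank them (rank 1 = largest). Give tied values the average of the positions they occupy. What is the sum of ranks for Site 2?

10.5

Sorted (descending): 19, 8, 8, 7, 7, 1
The 2 values of 8 occupy positions 2–3 → average rank (2+3)/2 = 2.5.
The 2 values of 7 occupy positions 4–5 → average rank (4+5)/2 = 4.5.
Site 2 values → pooled ranks: 19→1, 7→4.5, 8→2.5, 8→2.5
Rank sum = 1 + 4.5 + 2.5 + 2.5 = 10.5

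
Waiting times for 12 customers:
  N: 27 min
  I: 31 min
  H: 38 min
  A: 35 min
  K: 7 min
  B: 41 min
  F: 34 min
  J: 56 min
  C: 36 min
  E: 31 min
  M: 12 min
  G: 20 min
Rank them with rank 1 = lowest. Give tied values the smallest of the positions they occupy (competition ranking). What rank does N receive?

4

Sorted (ascending): 7, 12, 20, 27, 31, 31, 34, 35, 36, 38, 41, 56
The 2 values of 31 occupy positions 5–6 → each gets rank 5.
N has value 27 min → rank 4.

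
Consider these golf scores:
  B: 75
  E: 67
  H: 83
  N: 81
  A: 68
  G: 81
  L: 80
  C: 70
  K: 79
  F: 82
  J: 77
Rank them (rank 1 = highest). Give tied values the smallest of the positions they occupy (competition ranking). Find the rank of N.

Sorted (descending): 83, 82, 81, 81, 80, 79, 77, 75, 70, 68, 67
The 2 values of 81 occupy positions 3–4 → each gets rank 3.
N has value 81 → rank 3.

3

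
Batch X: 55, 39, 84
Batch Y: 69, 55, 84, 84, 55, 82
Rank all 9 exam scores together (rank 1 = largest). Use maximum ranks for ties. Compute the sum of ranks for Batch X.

20

Sorted (descending): 84, 84, 84, 82, 69, 55, 55, 55, 39
The 3 values of 84 occupy positions 1–3 → each gets rank 3.
The 3 values of 55 occupy positions 6–8 → each gets rank 8.
Batch X values → pooled ranks: 55→8, 39→9, 84→3
Rank sum = 8 + 9 + 3 = 20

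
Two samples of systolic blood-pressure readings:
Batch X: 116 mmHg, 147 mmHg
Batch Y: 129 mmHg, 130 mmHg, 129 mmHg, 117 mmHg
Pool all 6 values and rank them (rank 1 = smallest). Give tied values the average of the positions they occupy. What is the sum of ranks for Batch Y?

Sorted (ascending): 116, 117, 129, 129, 130, 147
The 2 values of 129 occupy positions 3–4 → average rank (3+4)/2 = 3.5.
Batch Y values → pooled ranks: 129→3.5, 130→5, 129→3.5, 117→2
Rank sum = 3.5 + 5 + 3.5 + 2 = 14

14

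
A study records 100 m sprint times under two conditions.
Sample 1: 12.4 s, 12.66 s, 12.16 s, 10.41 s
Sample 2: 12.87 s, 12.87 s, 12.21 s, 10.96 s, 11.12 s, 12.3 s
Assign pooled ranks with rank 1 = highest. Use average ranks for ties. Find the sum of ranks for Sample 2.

Sorted (descending): 12.87, 12.87, 12.66, 12.4, 12.3, 12.21, 12.16, 11.12, 10.96, 10.41
The 2 values of 12.87 occupy positions 1–2 → average rank (1+2)/2 = 1.5.
Sample 2 values → pooled ranks: 12.87→1.5, 12.87→1.5, 12.21→6, 10.96→9, 11.12→8, 12.3→5
Rank sum = 1.5 + 1.5 + 6 + 9 + 8 + 5 = 31

31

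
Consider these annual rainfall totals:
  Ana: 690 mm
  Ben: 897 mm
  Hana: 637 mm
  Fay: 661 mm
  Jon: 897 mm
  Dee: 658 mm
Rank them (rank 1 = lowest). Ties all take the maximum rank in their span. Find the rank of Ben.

Sorted (ascending): 637, 658, 661, 690, 897, 897
The 2 values of 897 occupy positions 5–6 → each gets rank 6.
Ben has value 897 mm → rank 6.

6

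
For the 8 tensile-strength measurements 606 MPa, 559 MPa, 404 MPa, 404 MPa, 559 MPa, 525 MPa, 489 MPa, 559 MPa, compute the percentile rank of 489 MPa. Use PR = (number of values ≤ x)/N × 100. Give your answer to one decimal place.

37.5

N = 8.
Strictly below 489: 2. Equal to 489: 1.
PR = 3/8 × 100 = 37.5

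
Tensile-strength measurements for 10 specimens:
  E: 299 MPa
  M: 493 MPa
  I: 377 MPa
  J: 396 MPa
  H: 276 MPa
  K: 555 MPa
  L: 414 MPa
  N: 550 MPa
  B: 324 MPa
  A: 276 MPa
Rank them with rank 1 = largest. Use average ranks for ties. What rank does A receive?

9.5

Sorted (descending): 555, 550, 493, 414, 396, 377, 324, 299, 276, 276
The 2 values of 276 occupy positions 9–10 → average rank (9+10)/2 = 9.5.
A has value 276 MPa → rank 9.5.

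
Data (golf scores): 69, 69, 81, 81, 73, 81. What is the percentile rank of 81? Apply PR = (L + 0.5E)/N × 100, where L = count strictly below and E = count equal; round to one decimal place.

75.0

N = 6.
Strictly below 81: 3. Equal to 81: 3.
PR = (3 + 0.5·3)/6 × 100 = 75.0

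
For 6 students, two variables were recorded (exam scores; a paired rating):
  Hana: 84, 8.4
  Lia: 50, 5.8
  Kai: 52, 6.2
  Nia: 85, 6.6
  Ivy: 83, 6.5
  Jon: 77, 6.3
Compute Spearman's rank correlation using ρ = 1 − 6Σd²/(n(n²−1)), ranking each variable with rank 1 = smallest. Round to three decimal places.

Ranks of variable 1: 5, 1, 2, 6, 4, 3
Ranks of variable 2: 6, 1, 2, 5, 4, 3
d = r₁ − r₂: -1, 0, 0, 1, 0, 0
d²: 1, 0, 0, 1, 0, 0; Σd² = 2
ρ = 1 − 6·2/(6·35) = 1 − 12/210 = 0.943

0.943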